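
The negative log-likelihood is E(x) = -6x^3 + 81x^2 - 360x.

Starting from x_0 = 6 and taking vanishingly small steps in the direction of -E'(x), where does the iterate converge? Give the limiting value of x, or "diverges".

E'(x) = -18(x - 5)(x - 4), so E'(6) = -36.
Gradient descent moves in the -E' direction, i.e. x is increasing.
There is no critical point above x=6, and E' keeps the same sign, so the iterate runs off to +∞.

diverges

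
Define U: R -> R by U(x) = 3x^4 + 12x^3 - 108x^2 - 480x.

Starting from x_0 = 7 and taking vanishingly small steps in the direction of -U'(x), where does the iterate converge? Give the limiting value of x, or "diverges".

4

U'(x) = 12(x - 4)(x + 2)(x + 5), so U'(7) = 3888.
Gradient descent moves in the -U' direction, i.e. x is decreasing.
The nearest critical point in that direction is x = 4, where U'' = 648 > 0 (a local minimum). The iterate converges there.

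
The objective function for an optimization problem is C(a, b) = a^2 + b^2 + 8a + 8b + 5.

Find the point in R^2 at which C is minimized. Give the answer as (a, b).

(-4, -4)

C(a,b) separates as P(a) + Q(b) + 5, so its minimum is min P + min Q + 5.
P'(a) = 2a + 8 vanishes at a ∈ {-4}; Q'(b) = 2b + 8 vanishes at b ∈ {-4}.
Local minima of P (where P''>0): P(-4)=-16. Local minima of Q: Q(-4)=-16.
So the global minimum of C is P(-4) + Q(-4) + 5 = -16 − 16 + 5 = -27, attained at (-4, -4).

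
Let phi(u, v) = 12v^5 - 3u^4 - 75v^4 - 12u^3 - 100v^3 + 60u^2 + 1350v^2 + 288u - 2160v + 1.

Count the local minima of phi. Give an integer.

phi separates as a function of u plus a function of v, so ∇phi=0 decouples.
∂phi/∂u = -12(u - 3)(u + 2)(u + 4) = 0 at u ∈ {-4, -2, 3}; ∂phi/∂v = 60(v - 4)(v - 3)(v - 1)(v + 3) = 0 at v ∈ {-3, 1, 3, 4}.
The Hessian is diagonal: diag(phi_uu, phi_vv). Second derivatives: phi_uu(-4)=-168, phi_uu(-2)=120, phi_uu(3)=-420; phi_vv(-3)=-10080, phi_vv(1)=1440, phi_vv(3)=-720, phi_vv(4)=1260.
Local minima occur where both diagonal entries positive: (-2, 1), (-2, 4). Count: 2.

2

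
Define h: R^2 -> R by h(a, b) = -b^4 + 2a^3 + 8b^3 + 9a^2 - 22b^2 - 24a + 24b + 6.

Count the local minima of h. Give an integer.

h separates as a function of a plus a function of b, so ∇h=0 decouples.
∂h/∂a = 6(a - 1)(a + 4) = 0 at a ∈ {-4, 1}; ∂h/∂b = -4(b - 3)(b - 2)(b - 1) = 0 at b ∈ {1, 2, 3}.
The Hessian is diagonal: diag(h_aa, h_bb). Second derivatives: h_aa(-4)=-30, h_aa(1)=30; h_bb(1)=-8, h_bb(2)=4, h_bb(3)=-8.
Local minima occur where both diagonal entries positive: (1, 2). Count: 1.

1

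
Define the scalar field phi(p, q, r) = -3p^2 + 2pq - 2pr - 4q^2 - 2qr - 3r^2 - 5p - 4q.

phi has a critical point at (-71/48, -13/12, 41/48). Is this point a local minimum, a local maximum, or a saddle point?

The Hessian is constant: H = [[-6, 2, -2], [2, -8, -2], [-2, -2, -6]].
Leading principal minors: Δ₁ = -6, Δ₂ = 44, Δ₃ = -192.
The minors alternate sign starting negative (−, +, −), so H is negative definite: a local maximum.

local maximum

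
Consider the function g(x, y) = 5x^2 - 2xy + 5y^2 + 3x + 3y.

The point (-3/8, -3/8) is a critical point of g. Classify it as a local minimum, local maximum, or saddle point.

local minimum

The Hessian of g is constant: H = [[10, -2], [-2, 10]].
det(H) = 10·10 − (-2)² = 96.
det(H) > 0 and tr(H) = 20 > 0, so H is positive definite and the point is a local minimum.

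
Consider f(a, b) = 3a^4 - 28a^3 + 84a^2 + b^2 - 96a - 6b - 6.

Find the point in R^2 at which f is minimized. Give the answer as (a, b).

(4, 3)

f(a,b) separates as P(a) + Q(b) − 6, so its minimum is min P + min Q − 6.
P'(a) = 12(a - 4)(a - 2)(a - 1) vanishes at a ∈ {1, 2, 4}; Q'(b) = 2b - 6 vanishes at b ∈ {3}.
Local minima of P (where P''>0): P(1)=-37, P(4)=-64. Local minima of Q: Q(3)=-9.
So the global minimum of f is P(4) + Q(3) − 6 = -64 − 9 − 6 = -79, attained at (4, 3).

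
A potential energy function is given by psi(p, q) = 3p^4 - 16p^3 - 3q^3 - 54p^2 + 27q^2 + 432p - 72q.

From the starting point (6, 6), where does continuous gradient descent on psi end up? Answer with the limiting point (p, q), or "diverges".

psi is separable, so gradient descent decouples: p follows -∂psi/∂p, q follows -∂psi/∂q.
∂psi/∂p = 12(p - 4)(p - 3)(p + 3); at p=6 this is 648, so p decreases.
∂psi/∂q = -9(q - 4)(q - 2); at q=6 this is -72, so q increases.
The q-coordinate has no critical point in that direction and runs off to infinity.

diverges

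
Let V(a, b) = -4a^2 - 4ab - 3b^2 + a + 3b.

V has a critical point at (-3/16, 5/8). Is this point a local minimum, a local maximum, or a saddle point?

The Hessian of V is constant: H = [[-8, -4], [-4, -6]].
det(H) = (-8)·(-6) − (-4)² = 32.
det(H) > 0 and tr(H) = -14 < 0, so H is negative definite and the point is a local maximum.

local maximum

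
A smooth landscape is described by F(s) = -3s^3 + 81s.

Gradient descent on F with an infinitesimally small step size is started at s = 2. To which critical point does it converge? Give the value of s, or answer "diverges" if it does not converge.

F'(s) = -9(s - 3)(s + 3), so F'(2) = 45.
Gradient descent moves in the -F' direction, i.e. s is decreasing.
The nearest critical point in that direction is s = -3, where F'' = 54 > 0 (a local minimum). The iterate converges there.

-3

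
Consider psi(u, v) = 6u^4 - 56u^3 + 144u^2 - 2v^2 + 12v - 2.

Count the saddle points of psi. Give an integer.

2

psi separates as a function of u plus a function of v, so ∇psi=0 decouples.
∂psi/∂u = 24u(u - 4)(u - 3) = 0 at u ∈ {0, 3, 4}; ∂psi/∂v = -4(v - 3) = 0 at v ∈ {3}.
The Hessian is diagonal: diag(psi_uu, psi_vv). Second derivatives: psi_uu(0)=288, psi_uu(3)=-72, psi_uu(4)=96; psi_vv(3)=-4.
Saddle points occur where the two diagonal entries have opposite signs: (0, 3), (4, 3). Count: 2.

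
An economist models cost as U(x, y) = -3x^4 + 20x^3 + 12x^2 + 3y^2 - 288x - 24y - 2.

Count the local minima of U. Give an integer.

U separates as a function of x plus a function of y, so ∇U=0 decouples.
∂U/∂x = -12(x - 4)(x - 3)(x + 2) = 0 at x ∈ {-2, 3, 4}; ∂U/∂y = 6(y - 4) = 0 at y ∈ {4}.
The Hessian is diagonal: diag(U_xx, U_yy). Second derivatives: U_xx(-2)=-360, U_xx(3)=60, U_xx(4)=-72; U_yy(4)=6.
Local minima occur where both diagonal entries positive: (3, 4). Count: 1.

1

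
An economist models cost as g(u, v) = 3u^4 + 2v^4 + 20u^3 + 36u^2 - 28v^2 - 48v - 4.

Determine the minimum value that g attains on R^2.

g(u,v) separates as P(u) + Q(v) − 4, so its minimum is min P + min Q − 4.
P'(u) = 12u(u + 2)(u + 3) vanishes at u ∈ {-3, -2, 0}; Q'(v) = 8(v - 3)(v + 1)(v + 2) vanishes at v ∈ {-2, -1, 3}.
Local minima of P (where P''>0): P(-3)=27, P(0)=0. Local minima of Q: Q(-2)=16, Q(3)=-234.
So the global minimum of g is P(0) + Q(3) − 4 = 0 − 234 − 4 = -238, attained at (0, 3).

-238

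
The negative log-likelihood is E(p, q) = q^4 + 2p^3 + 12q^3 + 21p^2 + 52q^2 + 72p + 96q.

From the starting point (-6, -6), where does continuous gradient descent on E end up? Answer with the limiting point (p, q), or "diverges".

diverges

E is separable, so gradient descent decouples: p follows -∂E/∂p, q follows -∂E/∂q.
∂E/∂p = 6(p + 3)(p + 4); at p=-6 this is 36, so p decreases.
∂E/∂q = 4(q + 2)(q + 3)(q + 4); at q=-6 this is -96, so q increases.
The p-coordinate has no critical point in that direction and runs off to infinity.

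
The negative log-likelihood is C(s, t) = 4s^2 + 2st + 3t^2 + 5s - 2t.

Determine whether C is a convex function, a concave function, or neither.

convex

C is quadratic, so its Hessian is the constant matrix H = [[8, 2], [2, 6]].
det(H) = 44, tr(H) = 14.
det(H) > 0 and tr(H) > 0, so H is positive definite everywhere: convex.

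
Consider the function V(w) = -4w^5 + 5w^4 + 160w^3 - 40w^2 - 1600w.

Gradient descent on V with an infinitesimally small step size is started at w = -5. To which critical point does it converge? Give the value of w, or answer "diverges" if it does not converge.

V'(w) = -20(w - 5)(w - 2)(w + 2)(w + 4), so V'(-5) = -4200.
Gradient descent moves in the -V' direction, i.e. w is increasing.
The nearest critical point in that direction is w = -4, where V'' = 2160 > 0 (a local minimum). The iterate converges there.

-4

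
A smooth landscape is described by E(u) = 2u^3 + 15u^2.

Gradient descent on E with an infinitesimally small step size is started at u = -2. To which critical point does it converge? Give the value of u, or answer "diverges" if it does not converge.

0

E'(u) = 6u(u + 5), so E'(-2) = -36.
Gradient descent moves in the -E' direction, i.e. u is increasing.
The nearest critical point in that direction is u = 0, where E'' = 30 > 0 (a local minimum). The iterate converges there.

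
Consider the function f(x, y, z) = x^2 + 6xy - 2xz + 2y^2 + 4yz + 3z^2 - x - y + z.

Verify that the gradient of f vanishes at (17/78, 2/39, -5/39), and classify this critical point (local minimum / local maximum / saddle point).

saddle point

∇f = (2x + 6y - 2z - 1, 6x + 4y + 4z - 1, -2x + 4y + 6z + 1); substituting (17/78, 2/39, -5/39) gives ∇f = (0, 0, 0), so (17/78, 2/39, -5/39) is indeed a critical point.
The Hessian is constant: H = [[2, 6, -2], [6, 4, 4], [-2, 4, 6]].
Leading principal minors: Δ₁ = 2, Δ₂ = -28, Δ₃ = -312.
The minors fit neither the all-positive nor the alternating-sign pattern, so H is indefinite: a saddle point.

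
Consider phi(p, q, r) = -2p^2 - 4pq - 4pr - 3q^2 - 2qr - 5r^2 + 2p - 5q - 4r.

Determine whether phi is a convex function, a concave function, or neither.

phi is quadratic, so its Hessian is the constant matrix H = [[-4, -4, -4], [-4, -6, -2], [-4, -2, -10]].
Leading principal minors: -4, 8, -32.
Signs alternate −, +, − ⇒ H ≺ 0 ⇒ concave.

concave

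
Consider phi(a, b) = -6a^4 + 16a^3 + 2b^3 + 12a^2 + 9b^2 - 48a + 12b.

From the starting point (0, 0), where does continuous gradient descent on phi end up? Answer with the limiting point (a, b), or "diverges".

(1, -1)

phi is separable, so gradient descent decouples: a follows -∂phi/∂a, b follows -∂phi/∂b.
∂phi/∂a = -24(a - 2)(a - 1)(a + 1); at a=0 this is -48, so a increases.
∂phi/∂b = 6(b + 1)(b + 2); at b=0 this is 12, so b decreases.
a converges to its nearest critical value 1 (a local min of the a-part); b converges to -1. The iterate converges to (1, -1).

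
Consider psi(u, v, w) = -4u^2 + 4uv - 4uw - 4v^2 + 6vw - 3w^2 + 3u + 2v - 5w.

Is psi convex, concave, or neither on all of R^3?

concave

psi is quadratic, so its Hessian is the constant matrix H = [[-8, 4, -4], [4, -8, 6], [-4, 6, -6]].
Leading principal minors: -8, 48, -64.
Signs alternate −, +, − ⇒ H ≺ 0 ⇒ concave.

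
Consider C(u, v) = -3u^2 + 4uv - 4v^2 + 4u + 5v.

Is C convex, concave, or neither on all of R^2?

concave

C is quadratic, so its Hessian is the constant matrix H = [[-6, 4], [4, -8]].
det(H) = 32, tr(H) = -14.
det(H) > 0 and tr(H) < 0, so H is negative definite everywhere: concave.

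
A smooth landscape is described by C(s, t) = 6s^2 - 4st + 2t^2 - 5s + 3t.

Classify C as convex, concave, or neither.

C is quadratic, so its Hessian is the constant matrix H = [[12, -4], [-4, 4]].
det(H) = 32, tr(H) = 16.
det(H) > 0 and tr(H) > 0, so H is positive definite everywhere: convex.

convex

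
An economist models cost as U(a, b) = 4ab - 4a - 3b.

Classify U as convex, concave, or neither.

neither

U is quadratic, so its Hessian is the constant matrix H = [[0, 4], [4, 0]].
det(H) = -16, tr(H) = 0.
det(H) < 0, so H is indefinite: neither convex nor concave.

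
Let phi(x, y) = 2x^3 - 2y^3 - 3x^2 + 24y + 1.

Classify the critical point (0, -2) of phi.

saddle point

The mixed partial ∂²phi/∂x∂y is 0, so the Hessian at any point is diag(phi_xx, phi_yy) = diag(6(2x - 1), -12y).
At (0, -2): H = diag(-6, 24).
The eigenvalues have opposite signs, so H is indefinite: a saddle point.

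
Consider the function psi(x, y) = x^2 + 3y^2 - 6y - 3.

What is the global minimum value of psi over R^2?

-6

psi(x,y) separates as P(x) + Q(y) − 3, so its minimum is min P + min Q − 3.
P'(x) = 2x vanishes at x ∈ {0}; Q'(y) = 6y - 6 vanishes at y ∈ {1}.
Local minima of P (where P''>0): P(0)=0. Local minima of Q: Q(1)=-3.
So the global minimum of psi is P(0) + Q(1) − 3 = 0 − 3 − 3 = -6, attained at (0, 1).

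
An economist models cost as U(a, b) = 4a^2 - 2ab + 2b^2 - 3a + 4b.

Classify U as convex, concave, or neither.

convex

U is quadratic, so its Hessian is the constant matrix H = [[8, -2], [-2, 4]].
det(H) = 28, tr(H) = 12.
det(H) > 0 and tr(H) > 0, so H is positive definite everywhere: convex.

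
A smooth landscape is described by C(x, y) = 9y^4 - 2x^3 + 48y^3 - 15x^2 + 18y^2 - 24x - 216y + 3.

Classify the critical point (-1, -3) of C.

saddle point

The mixed partial ∂²C/∂x∂y is 0, so the Hessian at any point is diag(C_xx, C_yy) = diag(-6(2x + 5), 36(3y^2 + 8y + 1)).
At (-1, -3): H = diag(-18, 144).
The eigenvalues have opposite signs, so H is indefinite: a saddle point.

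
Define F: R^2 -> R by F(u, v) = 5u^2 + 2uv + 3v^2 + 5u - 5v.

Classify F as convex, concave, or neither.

F is quadratic, so its Hessian is the constant matrix H = [[10, 2], [2, 6]].
det(H) = 56, tr(H) = 16.
det(H) > 0 and tr(H) > 0, so H is positive definite everywhere: convex.

convex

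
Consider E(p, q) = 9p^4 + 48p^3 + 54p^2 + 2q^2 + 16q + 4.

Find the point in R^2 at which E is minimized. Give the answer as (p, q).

(-3, -4)

E(p,q) separates as A(p) + B(q) + 4, so its minimum is min A + min B + 4.
A'(p) = 36p(p + 1)(p + 3) vanishes at p ∈ {-3, -1, 0}; B'(q) = 4q + 16 vanishes at q ∈ {-4}.
Local minima of A (where A''>0): A(-3)=-81, A(0)=0. Local minima of B: B(-4)=-32.
So the global minimum of E is A(-3) + B(-4) + 4 = -81 − 32 + 4 = -109, attained at (-3, -4).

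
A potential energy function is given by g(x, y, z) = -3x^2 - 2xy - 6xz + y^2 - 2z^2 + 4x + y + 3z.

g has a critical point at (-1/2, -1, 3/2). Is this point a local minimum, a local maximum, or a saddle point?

The Hessian is constant: H = [[-6, -2, -6], [-2, 2, 0], [-6, 0, -4]].
Leading principal minors: Δ₁ = -6, Δ₂ = -16, Δ₃ = -8.
The minors fit neither the all-positive nor the alternating-sign pattern, so H is indefinite: a saddle point.

saddle point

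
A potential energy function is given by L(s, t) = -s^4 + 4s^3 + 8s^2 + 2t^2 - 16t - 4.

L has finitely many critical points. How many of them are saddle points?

L separates as a function of s plus a function of t, so ∇L=0 decouples.
∂L/∂s = -4s(s - 4)(s + 1) = 0 at s ∈ {-1, 0, 4}; ∂L/∂t = 4(t - 4) = 0 at t ∈ {4}.
The Hessian is diagonal: diag(L_ss, L_tt). Second derivatives: L_ss(-1)=-20, L_ss(0)=16, L_ss(4)=-80; L_tt(4)=4.
Saddle points occur where the two diagonal entries have opposite signs: (-1, 4), (4, 4). Count: 2.

2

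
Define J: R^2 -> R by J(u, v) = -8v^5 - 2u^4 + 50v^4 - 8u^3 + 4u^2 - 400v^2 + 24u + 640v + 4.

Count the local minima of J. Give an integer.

J separates as a function of u plus a function of v, so ∇J=0 decouples.
∂J/∂u = -8(u - 1)(u + 1)(u + 3) = 0 at u ∈ {-3, -1, 1}; ∂J/∂v = -40(v - 4)(v - 2)(v - 1)(v + 2) = 0 at v ∈ {-2, 1, 2, 4}.
The Hessian is diagonal: diag(J_uu, J_vv). Second derivatives: J_uu(-3)=-64, J_uu(-1)=32, J_uu(1)=-64; J_vv(-2)=2880, J_vv(1)=-360, J_vv(2)=320, J_vv(4)=-1440.
Local minima occur where both diagonal entries positive: (-1, -2), (-1, 2). Count: 2.

2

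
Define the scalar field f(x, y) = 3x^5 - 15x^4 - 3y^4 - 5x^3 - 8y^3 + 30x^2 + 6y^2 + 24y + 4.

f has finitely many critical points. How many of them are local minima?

2

f separates as a function of x plus a function of y, so ∇f=0 decouples.
∂f/∂x = 15x(x - 4)(x - 1)(x + 1) = 0 at x ∈ {-1, 0, 1, 4}; ∂f/∂y = -12(y - 1)(y + 1)(y + 2) = 0 at y ∈ {-2, -1, 1}.
The Hessian is diagonal: diag(f_xx, f_yy). Second derivatives: f_xx(-1)=-150, f_xx(0)=60, f_xx(1)=-90, f_xx(4)=900; f_yy(-2)=-36, f_yy(-1)=24, f_yy(1)=-72.
Local minima occur where both diagonal entries positive: (0, -1), (4, -1). Count: 2.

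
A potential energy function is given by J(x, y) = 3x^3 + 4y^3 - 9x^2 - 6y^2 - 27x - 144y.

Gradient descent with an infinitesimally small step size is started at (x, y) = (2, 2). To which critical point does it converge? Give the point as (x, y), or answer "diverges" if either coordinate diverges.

J is separable, so gradient descent decouples: x follows -∂J/∂x, y follows -∂J/∂y.
∂J/∂x = 9(x - 3)(x + 1); at x=2 this is -27, so x increases.
∂J/∂y = 12(y - 4)(y + 3); at y=2 this is -120, so y increases.
x converges to its nearest critical value 3 (a local min of the x-part); y converges to 4. The iterate converges to (3, 4).

(3, 4)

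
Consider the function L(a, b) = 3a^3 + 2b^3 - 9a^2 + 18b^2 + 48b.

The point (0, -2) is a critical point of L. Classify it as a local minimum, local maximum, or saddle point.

saddle point

The mixed partial ∂²L/∂a∂b is 0, so the Hessian at any point is diag(L_aa, L_bb) = diag(18(a - 1), 12(b + 3)).
At (0, -2): H = diag(-18, 12).
The eigenvalues have opposite signs, so H is indefinite: a saddle point.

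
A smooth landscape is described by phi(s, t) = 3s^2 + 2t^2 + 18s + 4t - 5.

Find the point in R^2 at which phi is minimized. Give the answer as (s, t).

phi(s,t) separates as P(s) + Q(t) − 5, so its minimum is min P + min Q − 5.
P'(s) = 6s + 18 vanishes at s ∈ {-3}; Q'(t) = 4(t + 1) vanishes at t ∈ {-1}.
Local minima of P (where P''>0): P(-3)=-27. Local minima of Q: Q(-1)=-2.
So the global minimum of phi is P(-3) + Q(-1) − 5 = -27 − 2 − 5 = -34, attained at (-3, -1).

(-3, -1)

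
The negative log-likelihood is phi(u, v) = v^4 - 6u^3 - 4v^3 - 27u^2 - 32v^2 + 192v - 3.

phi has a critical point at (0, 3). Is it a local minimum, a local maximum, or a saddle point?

The mixed partial ∂²phi/∂u∂v is 0, so the Hessian at any point is diag(phi_uu, phi_vv) = diag(-18(2u + 3), 4(3v^2 - 6v - 16)).
At (0, 3): H = diag(-54, -28).
Both eigenvalues are negative, so H is negative definite: a local maximum.

local maximum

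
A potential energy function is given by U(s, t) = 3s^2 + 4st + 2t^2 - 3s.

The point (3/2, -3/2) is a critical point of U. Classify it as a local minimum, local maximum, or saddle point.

The Hessian of U is constant: H = [[6, 4], [4, 4]].
det(H) = 6·4 − 4² = 8.
det(H) > 0 and tr(H) = 10 > 0, so H is positive definite and the point is a local minimum.

local minimum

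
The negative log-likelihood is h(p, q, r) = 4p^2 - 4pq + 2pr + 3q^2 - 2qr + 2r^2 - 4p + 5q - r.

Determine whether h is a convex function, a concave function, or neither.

h is quadratic, so its Hessian is the constant matrix H = [[8, -4, 2], [-4, 6, -2], [2, -2, 4]].
Leading principal minors: 8, 32, 104.
All positive ⇒ H ≻ 0 ⇒ convex.

convex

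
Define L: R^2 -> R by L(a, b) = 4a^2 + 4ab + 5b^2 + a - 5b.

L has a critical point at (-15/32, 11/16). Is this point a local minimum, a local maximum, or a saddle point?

local minimum

The Hessian of L is constant: H = [[8, 4], [4, 10]].
det(H) = 8·10 − 4² = 64.
det(H) > 0 and tr(H) = 18 > 0, so H is positive definite and the point is a local minimum.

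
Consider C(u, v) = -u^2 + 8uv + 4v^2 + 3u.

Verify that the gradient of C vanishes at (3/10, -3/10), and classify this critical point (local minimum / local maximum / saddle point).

saddle point

∇C = (-2u + 8v + 3, 8u + 8v); substituting (3/10, -3/10) gives ∇C = (0, 0), so (3/10, -3/10) is indeed a critical point.
The Hessian of C is constant: H = [[-2, 8], [8, 8]].
det(H) = (-2)·8 − 8² = -80.
Since det(H) < 0, H is indefinite and the critical point is a saddle point.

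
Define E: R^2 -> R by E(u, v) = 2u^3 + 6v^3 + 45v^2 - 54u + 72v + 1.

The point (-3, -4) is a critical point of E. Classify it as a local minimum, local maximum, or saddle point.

local maximum

The mixed partial ∂²E/∂u∂v is 0, so the Hessian at any point is diag(E_uu, E_vv) = diag(12u, 18(2v + 5)).
At (-3, -4): H = diag(-36, -54).
Both eigenvalues are negative, so H is negative definite: a local maximum.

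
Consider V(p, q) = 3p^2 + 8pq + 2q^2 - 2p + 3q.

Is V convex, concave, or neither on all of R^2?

V is quadratic, so its Hessian is the constant matrix H = [[6, 8], [8, 4]].
det(H) = -40, tr(H) = 10.
det(H) < 0, so H is indefinite: neither convex nor concave.

neither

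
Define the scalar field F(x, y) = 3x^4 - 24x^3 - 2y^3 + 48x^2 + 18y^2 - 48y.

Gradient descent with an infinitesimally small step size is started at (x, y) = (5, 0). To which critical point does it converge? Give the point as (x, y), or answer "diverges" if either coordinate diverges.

F is separable, so gradient descent decouples: x follows -∂F/∂x, y follows -∂F/∂y.
∂F/∂x = 12x(x - 4)(x - 2); at x=5 this is 180, so x decreases.
∂F/∂y = -6(y - 4)(y - 2); at y=0 this is -48, so y increases.
x converges to its nearest critical value 4 (a local min of the x-part); y converges to 2. The iterate converges to (4, 2).

(4, 2)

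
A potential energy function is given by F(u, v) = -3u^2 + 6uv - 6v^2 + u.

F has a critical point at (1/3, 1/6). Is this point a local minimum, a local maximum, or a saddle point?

local maximum

The Hessian of F is constant: H = [[-6, 6], [6, -12]].
det(H) = (-6)·(-12) − 6² = 36.
det(H) > 0 and tr(H) = -18 < 0, so H is negative definite and the point is a local maximum.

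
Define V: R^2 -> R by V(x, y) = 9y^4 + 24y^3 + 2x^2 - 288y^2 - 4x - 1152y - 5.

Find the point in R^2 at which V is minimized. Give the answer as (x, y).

V(x,y) separates as P(x) + Q(y) − 5, so its minimum is min P + min Q − 5.
P'(x) = 4x - 4 vanishes at x ∈ {1}; Q'(y) = 36(y - 4)(y + 2)(y + 4) vanishes at y ∈ {-4, -2, 4}.
Local minima of P (where P''>0): P(1)=-2. Local minima of Q: Q(-4)=768, Q(4)=-5376.
So the global minimum of V is P(1) + Q(4) − 5 = -2 − 5376 − 5 = -5383, attained at (1, 4).

(1, 4)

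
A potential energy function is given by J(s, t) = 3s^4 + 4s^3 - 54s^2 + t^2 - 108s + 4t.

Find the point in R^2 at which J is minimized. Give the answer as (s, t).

J(s,t) separates as P(s) + Q(t), so its minimum is min P + min Q.
P'(s) = 12(s - 3)(s + 1)(s + 3) vanishes at s ∈ {-3, -1, 3}; Q'(t) = 2(t + 2) vanishes at t ∈ {-2}.
Local minima of P (where P''>0): P(-3)=-27, P(3)=-459. Local minima of Q: Q(-2)=-4.
So the global minimum of J is P(3) + Q(-2) = -459 − 4 = -463, attained at (3, -2).

(3, -2)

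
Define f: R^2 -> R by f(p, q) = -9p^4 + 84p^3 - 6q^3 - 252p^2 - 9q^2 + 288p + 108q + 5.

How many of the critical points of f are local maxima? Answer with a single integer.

2

f separates as a function of p plus a function of q, so ∇f=0 decouples.
∂f/∂p = -36(p - 4)(p - 2)(p - 1) = 0 at p ∈ {1, 2, 4}; ∂f/∂q = -18(q - 2)(q + 3) = 0 at q ∈ {-3, 2}.
The Hessian is diagonal: diag(f_pp, f_qq). Second derivatives: f_pp(1)=-108, f_pp(2)=72, f_pp(4)=-216; f_qq(-3)=90, f_qq(2)=-90.
Local maxima occur where both diagonal entries negative: (1, 2), (4, 2). Count: 2.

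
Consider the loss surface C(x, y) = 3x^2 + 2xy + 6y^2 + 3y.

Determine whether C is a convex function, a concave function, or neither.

C is quadratic, so its Hessian is the constant matrix H = [[6, 2], [2, 12]].
det(H) = 68, tr(H) = 18.
det(H) > 0 and tr(H) > 0, so H is positive definite everywhere: convex.

convex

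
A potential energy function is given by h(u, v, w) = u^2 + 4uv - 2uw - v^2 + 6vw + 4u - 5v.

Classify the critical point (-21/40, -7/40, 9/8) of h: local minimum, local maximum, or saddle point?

The Hessian is constant: H = [[2, 4, -2], [4, -2, 6], [-2, 6, 0]].
Leading principal minors: Δ₁ = 2, Δ₂ = -20, Δ₃ = -160.
The minors fit neither the all-positive nor the alternating-sign pattern, so H is indefinite: a saddle point.

saddle point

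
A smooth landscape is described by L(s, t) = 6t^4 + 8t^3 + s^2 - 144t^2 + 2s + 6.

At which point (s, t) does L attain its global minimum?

L(s,t) separates as P(s) + Q(t) + 6, so its minimum is min P + min Q + 6.
P'(s) = 2s + 2 vanishes at s ∈ {-1}; Q'(t) = 24t(t - 3)(t + 4) vanishes at t ∈ {-4, 0, 3}.
Local minima of P (where P''>0): P(-1)=-1. Local minima of Q: Q(-4)=-1280, Q(3)=-594.
So the global minimum of L is P(-1) + Q(-4) + 6 = -1 − 1280 + 6 = -1275, attained at (-1, -4).

(-1, -4)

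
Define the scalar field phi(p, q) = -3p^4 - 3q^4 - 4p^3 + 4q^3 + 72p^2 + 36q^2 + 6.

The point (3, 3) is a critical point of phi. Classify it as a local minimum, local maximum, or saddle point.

The mixed partial ∂²phi/∂p∂q is 0, so the Hessian at any point is diag(phi_pp, phi_qq) = diag(12(-3p^2 - 2p + 12), 12(-3q^2 + 2q + 6)).
At (3, 3): H = diag(-252, -180).
Both eigenvalues are negative, so H is negative definite: a local maximum.

local maximum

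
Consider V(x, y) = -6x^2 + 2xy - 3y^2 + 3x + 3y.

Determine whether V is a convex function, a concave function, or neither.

concave

V is quadratic, so its Hessian is the constant matrix H = [[-12, 2], [2, -6]].
det(H) = 68, tr(H) = -18.
det(H) > 0 and tr(H) < 0, so H is negative definite everywhere: concave.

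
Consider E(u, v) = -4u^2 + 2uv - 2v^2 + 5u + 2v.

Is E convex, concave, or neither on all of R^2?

concave

E is quadratic, so its Hessian is the constant matrix H = [[-8, 2], [2, -4]].
det(H) = 28, tr(H) = -12.
det(H) > 0 and tr(H) < 0, so H is negative definite everywhere: concave.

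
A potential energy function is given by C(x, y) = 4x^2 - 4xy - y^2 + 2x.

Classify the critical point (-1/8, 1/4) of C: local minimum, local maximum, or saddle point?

The Hessian of C is constant: H = [[8, -4], [-4, -2]].
det(H) = 8·(-2) − (-4)² = -32.
Since det(H) < 0, H is indefinite and the critical point is a saddle point.

saddle point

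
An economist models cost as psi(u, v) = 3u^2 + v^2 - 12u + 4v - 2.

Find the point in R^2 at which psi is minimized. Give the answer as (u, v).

(2, -2)

psi(u,v) separates as P(u) + Q(v) − 2, so its minimum is min P + min Q − 2.
P'(u) = 6u - 12 vanishes at u ∈ {2}; Q'(v) = 2v + 4 vanishes at v ∈ {-2}.
Local minima of P (where P''>0): P(2)=-12. Local minima of Q: Q(-2)=-4.
So the global minimum of psi is P(2) + Q(-2) − 2 = -12 − 4 − 2 = -18, attained at (2, -2).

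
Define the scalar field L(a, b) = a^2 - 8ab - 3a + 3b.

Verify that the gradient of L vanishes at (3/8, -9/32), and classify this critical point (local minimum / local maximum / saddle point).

∇L = (2a - 8b - 3, -8a + 3); substituting (3/8, -9/32) gives ∇L = (0, 0), so (3/8, -9/32) is indeed a critical point.
The Hessian of L is constant: H = [[2, -8], [-8, 0]].
det(H) = 2·0 − (-8)² = -64.
Since det(H) < 0, H is indefinite and the critical point is a saddle point.

saddle point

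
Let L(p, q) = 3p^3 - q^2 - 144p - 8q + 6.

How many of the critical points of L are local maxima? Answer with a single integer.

1

L separates as a function of p plus a function of q, so ∇L=0 decouples.
∂L/∂p = 9(p - 4)(p + 4) = 0 at p ∈ {-4, 4}; ∂L/∂q = -2(q + 4) = 0 at q ∈ {-4}.
The Hessian is diagonal: diag(L_pp, L_qq). Second derivatives: L_pp(-4)=-72, L_pp(4)=72; L_qq(-4)=-2.
Local maxima occur where both diagonal entries negative: (-4, -4). Count: 1.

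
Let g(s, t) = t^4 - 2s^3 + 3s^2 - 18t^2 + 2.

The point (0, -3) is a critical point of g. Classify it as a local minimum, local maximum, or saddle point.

The mixed partial ∂²g/∂s∂t is 0, so the Hessian at any point is diag(g_ss, g_tt) = diag(6(-2s + 1), 12(t^2 - 3)).
At (0, -3): H = diag(6, 72).
Both eigenvalues are positive, so H is positive definite: a local minimum.

local minimum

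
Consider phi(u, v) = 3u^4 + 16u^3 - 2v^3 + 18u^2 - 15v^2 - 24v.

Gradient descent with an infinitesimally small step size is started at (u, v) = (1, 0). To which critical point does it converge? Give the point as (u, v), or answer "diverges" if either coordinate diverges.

phi is separable, so gradient descent decouples: u follows -∂phi/∂u, v follows -∂phi/∂v.
∂phi/∂u = 12u(u + 1)(u + 3); at u=1 this is 96, so u decreases.
∂phi/∂v = -6(v + 1)(v + 4); at v=0 this is -24, so v increases.
The v-coordinate has no critical point in that direction and runs off to infinity.

diverges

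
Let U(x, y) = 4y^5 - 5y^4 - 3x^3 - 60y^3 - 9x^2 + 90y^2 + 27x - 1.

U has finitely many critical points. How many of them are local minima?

U separates as a function of x plus a function of y, so ∇U=0 decouples.
∂U/∂x = -9(x - 1)(x + 3) = 0 at x ∈ {-3, 1}; ∂U/∂y = 20y(y - 3)(y - 1)(y + 3) = 0 at y ∈ {-3, 0, 1, 3}.
The Hessian is diagonal: diag(U_xx, U_yy). Second derivatives: U_xx(-3)=36, U_xx(1)=-36; U_yy(-3)=-1440, U_yy(0)=180, U_yy(1)=-160, U_yy(3)=720.
Local minima occur where both diagonal entries positive: (-3, 0), (-3, 3). Count: 2.

2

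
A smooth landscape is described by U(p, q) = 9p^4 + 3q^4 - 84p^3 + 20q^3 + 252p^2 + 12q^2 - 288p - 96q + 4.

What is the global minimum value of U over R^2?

U(p,q) separates as A(p) + B(q) + 4, so its minimum is min A + min B + 4.
A'(p) = 36(p - 4)(p - 2)(p - 1) vanishes at p ∈ {1, 2, 4}; B'(q) = 12(q - 1)(q + 2)(q + 4) vanishes at q ∈ {-4, -2, 1}.
Local minima of A (where A''>0): A(1)=-111, A(4)=-192. Local minima of B: B(-4)=64, B(1)=-61.
So the global minimum of U is A(4) + B(1) + 4 = -192 − 61 + 4 = -249, attained at (4, 1).

-249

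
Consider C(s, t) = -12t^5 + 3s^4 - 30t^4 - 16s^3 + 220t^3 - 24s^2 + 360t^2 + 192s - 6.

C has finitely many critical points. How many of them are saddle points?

6

C separates as a function of s plus a function of t, so ∇C=0 decouples.
∂C/∂s = 12(s - 4)(s - 2)(s + 2) = 0 at s ∈ {-2, 2, 4}; ∂C/∂t = -60t(t - 3)(t + 1)(t + 4) = 0 at t ∈ {-4, -1, 0, 3}.
The Hessian is diagonal: diag(C_ss, C_tt). Second derivatives: C_ss(-2)=288, C_ss(2)=-96, C_ss(4)=144; C_tt(-4)=5040, C_tt(-1)=-720, C_tt(0)=720, C_tt(3)=-5040.
Saddle points occur where the two diagonal entries have opposite signs: (-2, -1), (-2, 3), (2, -4), (2, 0), (4, -1), (4, 3). Count: 6.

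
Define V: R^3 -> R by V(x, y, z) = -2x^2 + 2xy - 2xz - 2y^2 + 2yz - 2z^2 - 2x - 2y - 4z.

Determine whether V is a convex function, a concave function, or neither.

concave

V is quadratic, so its Hessian is the constant matrix H = [[-4, 2, -2], [2, -4, 2], [-2, 2, -4]].
Leading principal minors: -4, 12, -32.
Signs alternate −, +, − ⇒ H ≺ 0 ⇒ concave.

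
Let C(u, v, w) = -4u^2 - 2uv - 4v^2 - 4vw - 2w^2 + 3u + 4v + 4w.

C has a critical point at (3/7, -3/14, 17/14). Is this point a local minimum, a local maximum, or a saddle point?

local maximum

The Hessian is constant: H = [[-8, -2, 0], [-2, -8, -4], [0, -4, -4]].
Leading principal minors: Δ₁ = -8, Δ₂ = 60, Δ₃ = -112.
The minors alternate sign starting negative (−, +, −), so H is negative definite: a local maximum.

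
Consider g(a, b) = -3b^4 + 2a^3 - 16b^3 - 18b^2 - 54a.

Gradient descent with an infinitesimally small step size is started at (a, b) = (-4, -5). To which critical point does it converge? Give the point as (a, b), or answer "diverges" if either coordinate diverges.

diverges

g is separable, so gradient descent decouples: a follows -∂g/∂a, b follows -∂g/∂b.
∂g/∂a = 6(a - 3)(a + 3); at a=-4 this is 42, so a decreases.
∂g/∂b = -12b(b + 1)(b + 3); at b=-5 this is 480, so b decreases.
The a-coordinate has no critical point in that direction and runs off to infinity.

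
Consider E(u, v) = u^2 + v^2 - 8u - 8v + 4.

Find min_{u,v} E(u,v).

E(u,v) separates as P(u) + Q(v) + 4, so its minimum is min P + min Q + 4.
P'(u) = 2u - 8 vanishes at u ∈ {4}; Q'(v) = 2v - 8 vanishes at v ∈ {4}.
Local minima of P (where P''>0): P(4)=-16. Local minima of Q: Q(4)=-16.
So the global minimum of E is P(4) + Q(4) + 4 = -16 − 16 + 4 = -28, attained at (4, 4).

-28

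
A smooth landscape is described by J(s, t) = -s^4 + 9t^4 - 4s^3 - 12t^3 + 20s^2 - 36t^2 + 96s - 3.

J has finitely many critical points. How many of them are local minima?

2

J separates as a function of s plus a function of t, so ∇J=0 decouples.
∂J/∂s = -4(s - 3)(s + 2)(s + 4) = 0 at s ∈ {-4, -2, 3}; ∂J/∂t = 36t(t - 2)(t + 1) = 0 at t ∈ {-1, 0, 2}.
The Hessian is diagonal: diag(J_ss, J_tt). Second derivatives: J_ss(-4)=-56, J_ss(-2)=40, J_ss(3)=-140; J_tt(-1)=108, J_tt(0)=-72, J_tt(2)=216.
Local minima occur where both diagonal entries positive: (-2, -1), (-2, 2). Count: 2.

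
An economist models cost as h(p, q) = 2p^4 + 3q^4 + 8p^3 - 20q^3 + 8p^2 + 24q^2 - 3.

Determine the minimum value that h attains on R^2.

h(p,q) separates as A(p) + B(q) − 3, so its minimum is min A + min B − 3.
A'(p) = 8p(p + 1)(p + 2) vanishes at p ∈ {-2, -1, 0}; B'(q) = 12q(q - 4)(q - 1) vanishes at q ∈ {0, 1, 4}.
Local minima of A (where A''>0): A(-2)=0, A(0)=0. Local minima of B: B(0)=0, B(4)=-128.
So the global minimum of h is A(-2) + B(4) − 3 = 0 − 128 − 3 = -131, attained at (-2, 4).

-131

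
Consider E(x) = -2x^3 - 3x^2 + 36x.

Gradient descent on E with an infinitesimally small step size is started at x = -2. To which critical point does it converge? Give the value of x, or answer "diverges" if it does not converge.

-3

E'(x) = -6(x - 2)(x + 3), so E'(-2) = 24.
Gradient descent moves in the -E' direction, i.e. x is decreasing.
The nearest critical point in that direction is x = -3, where E'' = 30 > 0 (a local minimum). The iterate converges there.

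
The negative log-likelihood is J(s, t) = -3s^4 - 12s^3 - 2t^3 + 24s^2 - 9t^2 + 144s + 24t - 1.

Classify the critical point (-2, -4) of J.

local minimum

The mixed partial ∂²J/∂s∂t is 0, so the Hessian at any point is diag(J_ss, J_tt) = diag(12(-3s^2 - 6s + 4), -6(2t + 3)).
At (-2, -4): H = diag(48, 30).
Both eigenvalues are positive, so H is positive definite: a local minimum.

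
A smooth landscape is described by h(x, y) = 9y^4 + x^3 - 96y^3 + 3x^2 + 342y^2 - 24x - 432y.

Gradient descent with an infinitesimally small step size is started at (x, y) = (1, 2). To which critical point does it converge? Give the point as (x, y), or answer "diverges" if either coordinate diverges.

(2, 1)

h is separable, so gradient descent decouples: x follows -∂h/∂x, y follows -∂h/∂y.
∂h/∂x = 3(x - 2)(x + 4); at x=1 this is -15, so x increases.
∂h/∂y = 36(y - 4)(y - 3)(y - 1); at y=2 this is 72, so y decreases.
x converges to its nearest critical value 2 (a local min of the x-part); y converges to 1. The iterate converges to (2, 1).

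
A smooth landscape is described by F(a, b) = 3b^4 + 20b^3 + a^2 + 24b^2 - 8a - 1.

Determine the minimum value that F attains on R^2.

F(a,b) separates as P(a) + Q(b) − 1, so its minimum is min P + min Q − 1.
P'(a) = 2a - 8 vanishes at a ∈ {4}; Q'(b) = 12b(b + 1)(b + 4) vanishes at b ∈ {-4, -1, 0}.
Local minima of P (where P''>0): P(4)=-16. Local minima of Q: Q(-4)=-128, Q(0)=0.
So the global minimum of F is P(4) + Q(-4) − 1 = -16 − 128 − 1 = -145, attained at (4, -4).

-145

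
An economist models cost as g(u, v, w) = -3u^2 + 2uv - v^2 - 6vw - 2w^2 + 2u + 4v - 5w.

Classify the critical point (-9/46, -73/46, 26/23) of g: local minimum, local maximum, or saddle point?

saddle point

The Hessian is constant: H = [[-6, 2, 0], [2, -2, -6], [0, -6, -4]].
Leading principal minors: Δ₁ = -6, Δ₂ = 8, Δ₃ = 184.
The minors fit neither the all-positive nor the alternating-sign pattern, so H is indefinite: a saddle point.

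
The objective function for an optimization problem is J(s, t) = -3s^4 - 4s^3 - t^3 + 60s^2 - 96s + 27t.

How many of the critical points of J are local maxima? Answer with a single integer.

J separates as a function of s plus a function of t, so ∇J=0 decouples.
∂J/∂s = -12(s - 2)(s - 1)(s + 4) = 0 at s ∈ {-4, 1, 2}; ∂J/∂t = -3(t - 3)(t + 3) = 0 at t ∈ {-3, 3}.
The Hessian is diagonal: diag(J_ss, J_tt). Second derivatives: J_ss(-4)=-360, J_ss(1)=60, J_ss(2)=-72; J_tt(-3)=18, J_tt(3)=-18.
Local maxima occur where both diagonal entries negative: (-4, 3), (2, 3). Count: 2.

2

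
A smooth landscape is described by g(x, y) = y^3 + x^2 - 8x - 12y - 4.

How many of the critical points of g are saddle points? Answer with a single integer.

1

g separates as a function of x plus a function of y, so ∇g=0 decouples.
∂g/∂x = 2(x - 4) = 0 at x ∈ {4}; ∂g/∂y = 3(y - 2)(y + 2) = 0 at y ∈ {-2, 2}.
The Hessian is diagonal: diag(g_xx, g_yy). Second derivatives: g_xx(4)=2; g_yy(-2)=-12, g_yy(2)=12.
Saddle points occur where the two diagonal entries have opposite signs: (4, -2). Count: 1.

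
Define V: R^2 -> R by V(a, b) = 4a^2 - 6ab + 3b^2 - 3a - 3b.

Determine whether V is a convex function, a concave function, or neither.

V is quadratic, so its Hessian is the constant matrix H = [[8, -6], [-6, 6]].
det(H) = 12, tr(H) = 14.
det(H) > 0 and tr(H) > 0, so H is positive definite everywhere: convex.

convex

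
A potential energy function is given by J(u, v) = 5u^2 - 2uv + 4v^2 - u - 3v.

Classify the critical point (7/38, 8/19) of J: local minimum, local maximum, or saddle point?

local minimum

The Hessian of J is constant: H = [[10, -2], [-2, 8]].
det(H) = 10·8 − (-2)² = 76.
det(H) > 0 and tr(H) = 18 > 0, so H is positive definite and the point is a local minimum.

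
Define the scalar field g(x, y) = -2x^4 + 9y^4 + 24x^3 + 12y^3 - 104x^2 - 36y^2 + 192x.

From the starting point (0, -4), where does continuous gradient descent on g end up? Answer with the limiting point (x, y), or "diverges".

g is separable, so gradient descent decouples: x follows -∂g/∂x, y follows -∂g/∂y.
∂g/∂x = -8(x - 4)(x - 3)(x - 2); at x=0 this is 192, so x decreases.
∂g/∂y = 36y(y - 1)(y + 2); at y=-4 this is -1440, so y increases.
The x-coordinate has no critical point in that direction and runs off to infinity.

diverges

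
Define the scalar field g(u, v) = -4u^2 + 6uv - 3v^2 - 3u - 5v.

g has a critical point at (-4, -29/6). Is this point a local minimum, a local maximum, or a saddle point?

local maximum

The Hessian of g is constant: H = [[-8, 6], [6, -6]].
det(H) = (-8)·(-6) − 6² = 12.
det(H) > 0 and tr(H) = -14 < 0, so H is negative definite and the point is a local maximum.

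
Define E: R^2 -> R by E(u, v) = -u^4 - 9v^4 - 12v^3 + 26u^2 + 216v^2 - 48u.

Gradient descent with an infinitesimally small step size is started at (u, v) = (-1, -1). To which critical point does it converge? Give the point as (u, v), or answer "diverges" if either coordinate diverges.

(1, 0)

E is separable, so gradient descent decouples: u follows -∂E/∂u, v follows -∂E/∂v.
∂E/∂u = -4(u - 3)(u - 1)(u + 4); at u=-1 this is -96, so u increases.
∂E/∂v = -36v(v - 3)(v + 4); at v=-1 this is -432, so v increases.
u converges to its nearest critical value 1 (a local min of the u-part); v converges to 0. The iterate converges to (1, 0).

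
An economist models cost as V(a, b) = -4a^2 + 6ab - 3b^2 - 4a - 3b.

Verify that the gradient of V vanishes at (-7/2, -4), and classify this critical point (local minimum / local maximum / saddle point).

∇V = (-8a + 6b - 4, 6a - 6b - 3); substituting (-7/2, -4) gives ∇V = (0, 0), so (-7/2, -4) is indeed a critical point.
The Hessian of V is constant: H = [[-8, 6], [6, -6]].
det(H) = (-8)·(-6) − 6² = 12.
det(H) > 0 and tr(H) = -14 < 0, so H is negative definite and the point is a local maximum.

local maximum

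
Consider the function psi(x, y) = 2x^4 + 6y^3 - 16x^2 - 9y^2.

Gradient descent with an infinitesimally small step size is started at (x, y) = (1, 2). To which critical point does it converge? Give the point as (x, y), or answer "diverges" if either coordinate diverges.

(2, 1)

psi is separable, so gradient descent decouples: x follows -∂psi/∂x, y follows -∂psi/∂y.
∂psi/∂x = 8x(x - 2)(x + 2); at x=1 this is -24, so x increases.
∂psi/∂y = 18y(y - 1); at y=2 this is 36, so y decreases.
x converges to its nearest critical value 2 (a local min of the x-part); y converges to 1. The iterate converges to (2, 1).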